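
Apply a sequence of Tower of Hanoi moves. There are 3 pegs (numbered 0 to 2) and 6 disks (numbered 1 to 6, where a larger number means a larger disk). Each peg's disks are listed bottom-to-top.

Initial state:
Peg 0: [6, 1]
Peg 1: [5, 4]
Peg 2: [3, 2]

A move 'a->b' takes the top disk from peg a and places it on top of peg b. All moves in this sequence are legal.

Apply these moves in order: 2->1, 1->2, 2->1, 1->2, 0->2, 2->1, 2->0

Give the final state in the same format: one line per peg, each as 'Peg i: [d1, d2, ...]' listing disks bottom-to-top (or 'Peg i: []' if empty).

After move 1 (2->1):
Peg 0: [6, 1]
Peg 1: [5, 4, 2]
Peg 2: [3]

After move 2 (1->2):
Peg 0: [6, 1]
Peg 1: [5, 4]
Peg 2: [3, 2]

After move 3 (2->1):
Peg 0: [6, 1]
Peg 1: [5, 4, 2]
Peg 2: [3]

After move 4 (1->2):
Peg 0: [6, 1]
Peg 1: [5, 4]
Peg 2: [3, 2]

After move 5 (0->2):
Peg 0: [6]
Peg 1: [5, 4]
Peg 2: [3, 2, 1]

After move 6 (2->1):
Peg 0: [6]
Peg 1: [5, 4, 1]
Peg 2: [3, 2]

After move 7 (2->0):
Peg 0: [6, 2]
Peg 1: [5, 4, 1]
Peg 2: [3]

Answer: Peg 0: [6, 2]
Peg 1: [5, 4, 1]
Peg 2: [3]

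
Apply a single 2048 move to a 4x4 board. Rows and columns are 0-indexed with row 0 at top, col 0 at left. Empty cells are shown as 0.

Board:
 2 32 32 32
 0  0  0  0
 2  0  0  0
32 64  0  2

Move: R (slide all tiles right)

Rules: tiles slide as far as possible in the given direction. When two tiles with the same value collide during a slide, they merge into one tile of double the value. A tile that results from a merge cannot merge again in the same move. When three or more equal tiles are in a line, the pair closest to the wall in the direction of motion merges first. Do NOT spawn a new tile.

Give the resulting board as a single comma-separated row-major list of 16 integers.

Answer: 0, 2, 32, 64, 0, 0, 0, 0, 0, 0, 0, 2, 0, 32, 64, 2

Derivation:
Slide right:
row 0: [2, 32, 32, 32] -> [0, 2, 32, 64]
row 1: [0, 0, 0, 0] -> [0, 0, 0, 0]
row 2: [2, 0, 0, 0] -> [0, 0, 0, 2]
row 3: [32, 64, 0, 2] -> [0, 32, 64, 2]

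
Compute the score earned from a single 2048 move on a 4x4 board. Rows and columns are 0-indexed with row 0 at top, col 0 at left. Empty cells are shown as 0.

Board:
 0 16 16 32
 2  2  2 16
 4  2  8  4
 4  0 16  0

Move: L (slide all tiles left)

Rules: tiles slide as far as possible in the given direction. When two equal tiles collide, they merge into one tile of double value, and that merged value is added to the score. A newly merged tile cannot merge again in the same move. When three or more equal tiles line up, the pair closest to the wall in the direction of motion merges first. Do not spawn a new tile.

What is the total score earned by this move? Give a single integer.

Answer: 36

Derivation:
Slide left:
row 0: [0, 16, 16, 32] -> [32, 32, 0, 0]  score +32 (running 32)
row 1: [2, 2, 2, 16] -> [4, 2, 16, 0]  score +4 (running 36)
row 2: [4, 2, 8, 4] -> [4, 2, 8, 4]  score +0 (running 36)
row 3: [4, 0, 16, 0] -> [4, 16, 0, 0]  score +0 (running 36)
Board after move:
32 32  0  0
 4  2 16  0
 4  2  8  4
 4 16  0  0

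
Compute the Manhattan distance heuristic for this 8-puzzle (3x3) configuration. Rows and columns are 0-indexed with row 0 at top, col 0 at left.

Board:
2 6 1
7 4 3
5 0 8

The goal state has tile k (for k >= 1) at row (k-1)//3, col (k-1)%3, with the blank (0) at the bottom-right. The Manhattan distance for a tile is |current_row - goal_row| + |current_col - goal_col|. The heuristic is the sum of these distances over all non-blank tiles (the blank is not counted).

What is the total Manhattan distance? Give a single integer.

Answer: 11

Derivation:
Tile 2: (0,0)->(0,1) = 1
Tile 6: (0,1)->(1,2) = 2
Tile 1: (0,2)->(0,0) = 2
Tile 7: (1,0)->(2,0) = 1
Tile 4: (1,1)->(1,0) = 1
Tile 3: (1,2)->(0,2) = 1
Tile 5: (2,0)->(1,1) = 2
Tile 8: (2,2)->(2,1) = 1
Sum: 1 + 2 + 2 + 1 + 1 + 1 + 2 + 1 = 11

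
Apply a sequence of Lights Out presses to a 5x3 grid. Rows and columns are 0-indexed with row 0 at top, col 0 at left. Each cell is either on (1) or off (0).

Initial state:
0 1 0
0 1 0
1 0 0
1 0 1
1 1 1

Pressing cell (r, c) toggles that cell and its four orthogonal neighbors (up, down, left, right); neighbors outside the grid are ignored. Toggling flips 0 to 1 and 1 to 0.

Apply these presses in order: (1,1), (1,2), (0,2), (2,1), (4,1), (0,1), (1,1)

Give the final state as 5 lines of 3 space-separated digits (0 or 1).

After press 1 at (1,1):
0 0 0
1 0 1
1 1 0
1 0 1
1 1 1

After press 2 at (1,2):
0 0 1
1 1 0
1 1 1
1 0 1
1 1 1

After press 3 at (0,2):
0 1 0
1 1 1
1 1 1
1 0 1
1 1 1

After press 4 at (2,1):
0 1 0
1 0 1
0 0 0
1 1 1
1 1 1

After press 5 at (4,1):
0 1 0
1 0 1
0 0 0
1 0 1
0 0 0

After press 6 at (0,1):
1 0 1
1 1 1
0 0 0
1 0 1
0 0 0

After press 7 at (1,1):
1 1 1
0 0 0
0 1 0
1 0 1
0 0 0

Answer: 1 1 1
0 0 0
0 1 0
1 0 1
0 0 0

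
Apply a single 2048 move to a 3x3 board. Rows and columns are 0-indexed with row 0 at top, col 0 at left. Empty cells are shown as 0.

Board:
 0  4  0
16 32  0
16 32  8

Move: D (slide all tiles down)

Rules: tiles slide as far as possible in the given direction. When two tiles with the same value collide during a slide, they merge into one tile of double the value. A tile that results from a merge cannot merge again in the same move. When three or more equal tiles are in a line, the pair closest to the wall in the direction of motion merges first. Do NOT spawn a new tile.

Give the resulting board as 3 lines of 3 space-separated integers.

Slide down:
col 0: [0, 16, 16] -> [0, 0, 32]
col 1: [4, 32, 32] -> [0, 4, 64]
col 2: [0, 0, 8] -> [0, 0, 8]

Answer:  0  0  0
 0  4  0
32 64  8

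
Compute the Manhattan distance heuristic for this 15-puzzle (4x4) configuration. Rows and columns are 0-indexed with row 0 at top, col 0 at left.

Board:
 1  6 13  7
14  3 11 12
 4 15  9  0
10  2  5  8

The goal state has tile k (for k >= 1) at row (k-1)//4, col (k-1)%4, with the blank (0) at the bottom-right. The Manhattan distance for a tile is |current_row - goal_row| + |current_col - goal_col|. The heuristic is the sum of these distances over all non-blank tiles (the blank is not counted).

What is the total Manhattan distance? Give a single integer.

Answer: 35

Derivation:
Tile 1: at (0,0), goal (0,0), distance |0-0|+|0-0| = 0
Tile 6: at (0,1), goal (1,1), distance |0-1|+|1-1| = 1
Tile 13: at (0,2), goal (3,0), distance |0-3|+|2-0| = 5
Tile 7: at (0,3), goal (1,2), distance |0-1|+|3-2| = 2
Tile 14: at (1,0), goal (3,1), distance |1-3|+|0-1| = 3
Tile 3: at (1,1), goal (0,2), distance |1-0|+|1-2| = 2
Tile 11: at (1,2), goal (2,2), distance |1-2|+|2-2| = 1
Tile 12: at (1,3), goal (2,3), distance |1-2|+|3-3| = 1
Tile 4: at (2,0), goal (0,3), distance |2-0|+|0-3| = 5
Tile 15: at (2,1), goal (3,2), distance |2-3|+|1-2| = 2
Tile 9: at (2,2), goal (2,0), distance |2-2|+|2-0| = 2
Tile 10: at (3,0), goal (2,1), distance |3-2|+|0-1| = 2
Tile 2: at (3,1), goal (0,1), distance |3-0|+|1-1| = 3
Tile 5: at (3,2), goal (1,0), distance |3-1|+|2-0| = 4
Tile 8: at (3,3), goal (1,3), distance |3-1|+|3-3| = 2
Sum: 0 + 1 + 5 + 2 + 3 + 2 + 1 + 1 + 5 + 2 + 2 + 2 + 3 + 4 + 2 = 35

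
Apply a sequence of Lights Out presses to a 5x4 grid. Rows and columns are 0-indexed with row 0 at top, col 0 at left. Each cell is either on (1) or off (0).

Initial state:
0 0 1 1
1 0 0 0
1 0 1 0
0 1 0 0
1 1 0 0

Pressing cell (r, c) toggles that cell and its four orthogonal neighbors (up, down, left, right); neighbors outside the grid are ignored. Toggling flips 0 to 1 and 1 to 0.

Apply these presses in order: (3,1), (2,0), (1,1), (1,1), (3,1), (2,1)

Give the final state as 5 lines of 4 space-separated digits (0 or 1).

After press 1 at (3,1):
0 0 1 1
1 0 0 0
1 1 1 0
1 0 1 0
1 0 0 0

After press 2 at (2,0):
0 0 1 1
0 0 0 0
0 0 1 0
0 0 1 0
1 0 0 0

After press 3 at (1,1):
0 1 1 1
1 1 1 0
0 1 1 0
0 0 1 0
1 0 0 0

After press 4 at (1,1):
0 0 1 1
0 0 0 0
0 0 1 0
0 0 1 0
1 0 0 0

After press 5 at (3,1):
0 0 1 1
0 0 0 0
0 1 1 0
1 1 0 0
1 1 0 0

After press 6 at (2,1):
0 0 1 1
0 1 0 0
1 0 0 0
1 0 0 0
1 1 0 0

Answer: 0 0 1 1
0 1 0 0
1 0 0 0
1 0 0 0
1 1 0 0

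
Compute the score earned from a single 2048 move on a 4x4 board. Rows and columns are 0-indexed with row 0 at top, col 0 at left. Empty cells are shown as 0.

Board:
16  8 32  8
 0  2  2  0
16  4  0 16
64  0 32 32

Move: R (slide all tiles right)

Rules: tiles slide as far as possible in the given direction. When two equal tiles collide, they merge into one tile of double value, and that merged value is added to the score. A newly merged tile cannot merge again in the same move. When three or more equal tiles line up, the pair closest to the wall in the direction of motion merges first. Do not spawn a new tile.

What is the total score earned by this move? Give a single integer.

Answer: 68

Derivation:
Slide right:
row 0: [16, 8, 32, 8] -> [16, 8, 32, 8]  score +0 (running 0)
row 1: [0, 2, 2, 0] -> [0, 0, 0, 4]  score +4 (running 4)
row 2: [16, 4, 0, 16] -> [0, 16, 4, 16]  score +0 (running 4)
row 3: [64, 0, 32, 32] -> [0, 0, 64, 64]  score +64 (running 68)
Board after move:
16  8 32  8
 0  0  0  4
 0 16  4 16
 0  0 64 64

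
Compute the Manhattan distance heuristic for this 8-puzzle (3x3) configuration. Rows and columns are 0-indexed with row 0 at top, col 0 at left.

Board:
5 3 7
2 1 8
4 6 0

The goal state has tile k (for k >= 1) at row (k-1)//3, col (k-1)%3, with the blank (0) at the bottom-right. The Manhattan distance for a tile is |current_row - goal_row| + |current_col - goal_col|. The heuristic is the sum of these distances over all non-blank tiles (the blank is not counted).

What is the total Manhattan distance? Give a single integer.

Answer: 16

Derivation:
Tile 5: at (0,0), goal (1,1), distance |0-1|+|0-1| = 2
Tile 3: at (0,1), goal (0,2), distance |0-0|+|1-2| = 1
Tile 7: at (0,2), goal (2,0), distance |0-2|+|2-0| = 4
Tile 2: at (1,0), goal (0,1), distance |1-0|+|0-1| = 2
Tile 1: at (1,1), goal (0,0), distance |1-0|+|1-0| = 2
Tile 8: at (1,2), goal (2,1), distance |1-2|+|2-1| = 2
Tile 4: at (2,0), goal (1,0), distance |2-1|+|0-0| = 1
Tile 6: at (2,1), goal (1,2), distance |2-1|+|1-2| = 2
Sum: 2 + 1 + 4 + 2 + 2 + 2 + 1 + 2 = 16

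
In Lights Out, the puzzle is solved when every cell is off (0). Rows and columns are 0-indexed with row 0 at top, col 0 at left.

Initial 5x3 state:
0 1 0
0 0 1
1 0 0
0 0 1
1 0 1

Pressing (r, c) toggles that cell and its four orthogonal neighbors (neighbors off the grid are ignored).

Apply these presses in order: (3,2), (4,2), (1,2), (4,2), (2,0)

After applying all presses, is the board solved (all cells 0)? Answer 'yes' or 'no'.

After press 1 at (3,2):
0 1 0
0 0 1
1 0 1
0 1 0
1 0 0

After press 2 at (4,2):
0 1 0
0 0 1
1 0 1
0 1 1
1 1 1

After press 3 at (1,2):
0 1 1
0 1 0
1 0 0
0 1 1
1 1 1

After press 4 at (4,2):
0 1 1
0 1 0
1 0 0
0 1 0
1 0 0

After press 5 at (2,0):
0 1 1
1 1 0
0 1 0
1 1 0
1 0 0

Lights still on: 8

Answer: no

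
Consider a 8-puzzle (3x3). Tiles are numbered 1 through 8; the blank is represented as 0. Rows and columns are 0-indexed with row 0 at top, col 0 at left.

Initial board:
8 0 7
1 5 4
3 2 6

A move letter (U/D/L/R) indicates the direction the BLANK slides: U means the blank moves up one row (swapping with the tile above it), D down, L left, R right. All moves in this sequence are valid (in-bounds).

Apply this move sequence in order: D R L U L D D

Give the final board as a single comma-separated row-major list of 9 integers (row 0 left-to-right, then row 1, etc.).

After move 1 (D):
8 5 7
1 0 4
3 2 6

After move 2 (R):
8 5 7
1 4 0
3 2 6

After move 3 (L):
8 5 7
1 0 4
3 2 6

After move 4 (U):
8 0 7
1 5 4
3 2 6

After move 5 (L):
0 8 7
1 5 4
3 2 6

After move 6 (D):
1 8 7
0 5 4
3 2 6

After move 7 (D):
1 8 7
3 5 4
0 2 6

Answer: 1, 8, 7, 3, 5, 4, 0, 2, 6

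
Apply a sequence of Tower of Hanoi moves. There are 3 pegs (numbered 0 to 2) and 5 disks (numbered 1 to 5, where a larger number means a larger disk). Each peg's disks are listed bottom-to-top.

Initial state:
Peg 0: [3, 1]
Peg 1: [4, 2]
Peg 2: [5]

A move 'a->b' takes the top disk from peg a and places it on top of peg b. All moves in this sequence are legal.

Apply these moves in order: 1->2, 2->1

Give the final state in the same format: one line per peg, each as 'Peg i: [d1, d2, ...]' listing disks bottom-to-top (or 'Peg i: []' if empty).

Answer: Peg 0: [3, 1]
Peg 1: [4, 2]
Peg 2: [5]

Derivation:
After move 1 (1->2):
Peg 0: [3, 1]
Peg 1: [4]
Peg 2: [5, 2]

After move 2 (2->1):
Peg 0: [3, 1]
Peg 1: [4, 2]
Peg 2: [5]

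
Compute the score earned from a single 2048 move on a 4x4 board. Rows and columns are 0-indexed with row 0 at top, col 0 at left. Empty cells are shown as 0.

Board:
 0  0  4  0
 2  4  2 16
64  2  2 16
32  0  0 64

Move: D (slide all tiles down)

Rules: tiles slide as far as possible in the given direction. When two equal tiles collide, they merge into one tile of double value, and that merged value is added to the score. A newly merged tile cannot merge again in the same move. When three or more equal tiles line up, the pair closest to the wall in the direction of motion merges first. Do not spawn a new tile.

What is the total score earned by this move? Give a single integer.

Answer: 36

Derivation:
Slide down:
col 0: [0, 2, 64, 32] -> [0, 2, 64, 32]  score +0 (running 0)
col 1: [0, 4, 2, 0] -> [0, 0, 4, 2]  score +0 (running 0)
col 2: [4, 2, 2, 0] -> [0, 0, 4, 4]  score +4 (running 4)
col 3: [0, 16, 16, 64] -> [0, 0, 32, 64]  score +32 (running 36)
Board after move:
 0  0  0  0
 2  0  0  0
64  4  4 32
32  2  4 64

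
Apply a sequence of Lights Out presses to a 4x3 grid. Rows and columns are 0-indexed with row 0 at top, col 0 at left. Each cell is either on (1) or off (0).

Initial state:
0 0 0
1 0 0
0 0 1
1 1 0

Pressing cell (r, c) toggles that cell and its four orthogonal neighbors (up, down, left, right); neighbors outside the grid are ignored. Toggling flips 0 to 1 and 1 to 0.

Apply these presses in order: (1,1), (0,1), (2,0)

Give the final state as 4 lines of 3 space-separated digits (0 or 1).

Answer: 1 0 1
1 0 1
1 0 1
0 1 0

Derivation:
After press 1 at (1,1):
0 1 0
0 1 1
0 1 1
1 1 0

After press 2 at (0,1):
1 0 1
0 0 1
0 1 1
1 1 0

After press 3 at (2,0):
1 0 1
1 0 1
1 0 1
0 1 0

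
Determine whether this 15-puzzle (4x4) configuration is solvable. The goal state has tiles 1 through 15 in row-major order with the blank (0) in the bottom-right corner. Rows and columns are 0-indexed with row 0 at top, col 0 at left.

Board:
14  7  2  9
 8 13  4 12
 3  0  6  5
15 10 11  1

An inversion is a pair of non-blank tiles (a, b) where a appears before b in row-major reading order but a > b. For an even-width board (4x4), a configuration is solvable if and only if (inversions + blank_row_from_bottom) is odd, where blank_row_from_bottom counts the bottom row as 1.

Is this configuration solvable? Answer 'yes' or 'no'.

Inversions: 56
Blank is in row 2 (0-indexed from top), which is row 2 counting from the bottom (bottom = 1).
56 + 2 = 58, which is even, so the puzzle is not solvable.

Answer: no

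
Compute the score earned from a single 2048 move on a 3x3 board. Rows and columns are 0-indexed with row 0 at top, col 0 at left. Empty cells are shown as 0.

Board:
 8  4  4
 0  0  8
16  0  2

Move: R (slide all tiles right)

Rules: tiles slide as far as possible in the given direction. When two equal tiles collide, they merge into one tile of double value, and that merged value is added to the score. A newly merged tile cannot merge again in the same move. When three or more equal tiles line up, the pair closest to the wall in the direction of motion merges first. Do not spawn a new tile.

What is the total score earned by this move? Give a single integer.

Slide right:
row 0: [8, 4, 4] -> [0, 8, 8]  score +8 (running 8)
row 1: [0, 0, 8] -> [0, 0, 8]  score +0 (running 8)
row 2: [16, 0, 2] -> [0, 16, 2]  score +0 (running 8)
Board after move:
 0  8  8
 0  0  8
 0 16  2

Answer: 8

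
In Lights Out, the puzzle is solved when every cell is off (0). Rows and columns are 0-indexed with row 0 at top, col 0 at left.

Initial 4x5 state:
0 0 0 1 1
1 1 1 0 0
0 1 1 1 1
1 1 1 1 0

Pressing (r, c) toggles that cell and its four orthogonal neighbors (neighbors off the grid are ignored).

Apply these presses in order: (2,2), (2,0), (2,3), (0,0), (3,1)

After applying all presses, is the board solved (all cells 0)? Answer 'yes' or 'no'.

Answer: no

Derivation:
After press 1 at (2,2):
0 0 0 1 1
1 1 0 0 0
0 0 0 0 1
1 1 0 1 0

After press 2 at (2,0):
0 0 0 1 1
0 1 0 0 0
1 1 0 0 1
0 1 0 1 0

After press 3 at (2,3):
0 0 0 1 1
0 1 0 1 0
1 1 1 1 0
0 1 0 0 0

After press 4 at (0,0):
1 1 0 1 1
1 1 0 1 0
1 1 1 1 0
0 1 0 0 0

After press 5 at (3,1):
1 1 0 1 1
1 1 0 1 0
1 0 1 1 0
1 0 1 0 0

Lights still on: 12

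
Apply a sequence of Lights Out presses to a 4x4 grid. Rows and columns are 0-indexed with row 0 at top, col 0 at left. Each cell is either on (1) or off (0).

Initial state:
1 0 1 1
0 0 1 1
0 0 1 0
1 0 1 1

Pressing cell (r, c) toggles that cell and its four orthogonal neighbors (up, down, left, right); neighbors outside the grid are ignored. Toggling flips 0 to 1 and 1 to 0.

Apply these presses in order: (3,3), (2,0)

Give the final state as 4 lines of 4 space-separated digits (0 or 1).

Answer: 1 0 1 1
1 0 1 1
1 1 1 1
0 0 0 0

Derivation:
After press 1 at (3,3):
1 0 1 1
0 0 1 1
0 0 1 1
1 0 0 0

After press 2 at (2,0):
1 0 1 1
1 0 1 1
1 1 1 1
0 0 0 0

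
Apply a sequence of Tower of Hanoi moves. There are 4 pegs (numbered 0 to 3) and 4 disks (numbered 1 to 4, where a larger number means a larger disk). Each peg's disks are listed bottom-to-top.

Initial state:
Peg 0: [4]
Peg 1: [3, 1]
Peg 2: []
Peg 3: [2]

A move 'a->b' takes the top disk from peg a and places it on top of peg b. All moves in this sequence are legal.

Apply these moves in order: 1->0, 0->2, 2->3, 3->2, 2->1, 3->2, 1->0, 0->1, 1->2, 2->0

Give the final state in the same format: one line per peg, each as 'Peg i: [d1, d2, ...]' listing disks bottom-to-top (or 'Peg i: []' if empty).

After move 1 (1->0):
Peg 0: [4, 1]
Peg 1: [3]
Peg 2: []
Peg 3: [2]

After move 2 (0->2):
Peg 0: [4]
Peg 1: [3]
Peg 2: [1]
Peg 3: [2]

After move 3 (2->3):
Peg 0: [4]
Peg 1: [3]
Peg 2: []
Peg 3: [2, 1]

After move 4 (3->2):
Peg 0: [4]
Peg 1: [3]
Peg 2: [1]
Peg 3: [2]

After move 5 (2->1):
Peg 0: [4]
Peg 1: [3, 1]
Peg 2: []
Peg 3: [2]

After move 6 (3->2):
Peg 0: [4]
Peg 1: [3, 1]
Peg 2: [2]
Peg 3: []

After move 7 (1->0):
Peg 0: [4, 1]
Peg 1: [3]
Peg 2: [2]
Peg 3: []

After move 8 (0->1):
Peg 0: [4]
Peg 1: [3, 1]
Peg 2: [2]
Peg 3: []

After move 9 (1->2):
Peg 0: [4]
Peg 1: [3]
Peg 2: [2, 1]
Peg 3: []

After move 10 (2->0):
Peg 0: [4, 1]
Peg 1: [3]
Peg 2: [2]
Peg 3: []

Answer: Peg 0: [4, 1]
Peg 1: [3]
Peg 2: [2]
Peg 3: []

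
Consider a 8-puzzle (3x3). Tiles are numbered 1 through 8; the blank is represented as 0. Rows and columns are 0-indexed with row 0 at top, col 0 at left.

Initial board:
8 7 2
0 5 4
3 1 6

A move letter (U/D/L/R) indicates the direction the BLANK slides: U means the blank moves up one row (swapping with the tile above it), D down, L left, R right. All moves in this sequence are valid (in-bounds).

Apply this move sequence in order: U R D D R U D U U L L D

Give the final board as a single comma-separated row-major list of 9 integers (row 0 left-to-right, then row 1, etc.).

Answer: 8, 7, 5, 0, 1, 2, 3, 6, 4

Derivation:
After move 1 (U):
0 7 2
8 5 4
3 1 6

After move 2 (R):
7 0 2
8 5 4
3 1 6

After move 3 (D):
7 5 2
8 0 4
3 1 6

After move 4 (D):
7 5 2
8 1 4
3 0 6

After move 5 (R):
7 5 2
8 1 4
3 6 0

After move 6 (U):
7 5 2
8 1 0
3 6 4

After move 7 (D):
7 5 2
8 1 4
3 6 0

After move 8 (U):
7 5 2
8 1 0
3 6 4

After move 9 (U):
7 5 0
8 1 2
3 6 4

After move 10 (L):
7 0 5
8 1 2
3 6 4

After move 11 (L):
0 7 5
8 1 2
3 6 4

After move 12 (D):
8 7 5
0 1 2
3 6 4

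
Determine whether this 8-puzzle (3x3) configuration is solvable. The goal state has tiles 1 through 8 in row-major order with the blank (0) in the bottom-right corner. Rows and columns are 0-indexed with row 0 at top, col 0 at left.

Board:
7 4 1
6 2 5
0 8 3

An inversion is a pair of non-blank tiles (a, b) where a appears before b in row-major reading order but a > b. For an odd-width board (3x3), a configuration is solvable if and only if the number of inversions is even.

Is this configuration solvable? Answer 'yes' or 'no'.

Answer: yes

Derivation:
Inversions (pairs i<j in row-major order where tile[i] > tile[j] > 0): 14
14 is even, so the puzzle is solvable.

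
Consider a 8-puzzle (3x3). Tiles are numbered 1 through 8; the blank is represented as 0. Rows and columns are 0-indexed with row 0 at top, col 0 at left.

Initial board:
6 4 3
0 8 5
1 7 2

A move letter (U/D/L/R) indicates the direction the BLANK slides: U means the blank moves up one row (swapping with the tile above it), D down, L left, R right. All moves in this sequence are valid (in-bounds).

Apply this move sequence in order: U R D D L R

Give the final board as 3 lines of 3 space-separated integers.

Answer: 4 8 3
6 7 5
1 0 2

Derivation:
After move 1 (U):
0 4 3
6 8 5
1 7 2

After move 2 (R):
4 0 3
6 8 5
1 7 2

After move 3 (D):
4 8 3
6 0 5
1 7 2

After move 4 (D):
4 8 3
6 7 5
1 0 2

After move 5 (L):
4 8 3
6 7 5
0 1 2

After move 6 (R):
4 8 3
6 7 5
1 0 2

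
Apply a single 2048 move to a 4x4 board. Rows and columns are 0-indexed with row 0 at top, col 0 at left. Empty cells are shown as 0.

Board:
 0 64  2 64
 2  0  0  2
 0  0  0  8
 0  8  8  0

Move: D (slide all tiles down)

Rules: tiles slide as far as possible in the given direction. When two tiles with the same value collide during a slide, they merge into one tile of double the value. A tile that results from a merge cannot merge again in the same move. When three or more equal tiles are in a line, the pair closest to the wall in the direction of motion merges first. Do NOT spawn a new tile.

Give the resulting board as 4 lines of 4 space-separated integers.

Answer:  0  0  0  0
 0  0  0 64
 0 64  2  2
 2  8  8  8

Derivation:
Slide down:
col 0: [0, 2, 0, 0] -> [0, 0, 0, 2]
col 1: [64, 0, 0, 8] -> [0, 0, 64, 8]
col 2: [2, 0, 0, 8] -> [0, 0, 2, 8]
col 3: [64, 2, 8, 0] -> [0, 64, 2, 8]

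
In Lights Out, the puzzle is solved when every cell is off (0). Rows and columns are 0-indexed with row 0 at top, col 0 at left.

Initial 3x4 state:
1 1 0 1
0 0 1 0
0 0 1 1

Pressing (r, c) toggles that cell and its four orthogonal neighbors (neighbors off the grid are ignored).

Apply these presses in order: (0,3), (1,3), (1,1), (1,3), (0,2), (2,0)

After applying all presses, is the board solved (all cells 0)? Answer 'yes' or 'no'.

After press 1 at (0,3):
1 1 1 0
0 0 1 1
0 0 1 1

After press 2 at (1,3):
1 1 1 1
0 0 0 0
0 0 1 0

After press 3 at (1,1):
1 0 1 1
1 1 1 0
0 1 1 0

After press 4 at (1,3):
1 0 1 0
1 1 0 1
0 1 1 1

After press 5 at (0,2):
1 1 0 1
1 1 1 1
0 1 1 1

After press 6 at (2,0):
1 1 0 1
0 1 1 1
1 0 1 1

Lights still on: 9

Answer: no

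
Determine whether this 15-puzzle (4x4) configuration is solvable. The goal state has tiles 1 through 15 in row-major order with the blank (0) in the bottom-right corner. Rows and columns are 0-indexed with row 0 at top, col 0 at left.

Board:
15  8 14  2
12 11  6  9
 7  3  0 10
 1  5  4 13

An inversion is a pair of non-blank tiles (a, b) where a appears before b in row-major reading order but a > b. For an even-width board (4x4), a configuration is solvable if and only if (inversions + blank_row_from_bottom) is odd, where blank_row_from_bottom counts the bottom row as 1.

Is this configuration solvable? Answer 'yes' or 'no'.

Answer: yes

Derivation:
Inversions: 69
Blank is in row 2 (0-indexed from top), which is row 2 counting from the bottom (bottom = 1).
69 + 2 = 71, which is odd, so the puzzle is solvable.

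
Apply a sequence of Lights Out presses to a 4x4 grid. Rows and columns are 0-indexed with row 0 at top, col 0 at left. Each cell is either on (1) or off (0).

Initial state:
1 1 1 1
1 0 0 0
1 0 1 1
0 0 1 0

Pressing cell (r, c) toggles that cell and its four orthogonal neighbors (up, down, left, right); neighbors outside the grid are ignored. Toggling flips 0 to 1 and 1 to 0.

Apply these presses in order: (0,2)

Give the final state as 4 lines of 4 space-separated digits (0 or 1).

After press 1 at (0,2):
1 0 0 0
1 0 1 0
1 0 1 1
0 0 1 0

Answer: 1 0 0 0
1 0 1 0
1 0 1 1
0 0 1 0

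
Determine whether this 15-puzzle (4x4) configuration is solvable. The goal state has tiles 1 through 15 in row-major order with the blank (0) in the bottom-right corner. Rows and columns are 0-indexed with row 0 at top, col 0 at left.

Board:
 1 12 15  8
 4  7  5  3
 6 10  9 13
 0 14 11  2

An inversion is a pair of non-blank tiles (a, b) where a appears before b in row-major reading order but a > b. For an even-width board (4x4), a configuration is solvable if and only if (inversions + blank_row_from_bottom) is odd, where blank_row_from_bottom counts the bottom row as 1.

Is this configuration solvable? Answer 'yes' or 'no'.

Inversions: 46
Blank is in row 3 (0-indexed from top), which is row 1 counting from the bottom (bottom = 1).
46 + 1 = 47, which is odd, so the puzzle is solvable.

Answer: yes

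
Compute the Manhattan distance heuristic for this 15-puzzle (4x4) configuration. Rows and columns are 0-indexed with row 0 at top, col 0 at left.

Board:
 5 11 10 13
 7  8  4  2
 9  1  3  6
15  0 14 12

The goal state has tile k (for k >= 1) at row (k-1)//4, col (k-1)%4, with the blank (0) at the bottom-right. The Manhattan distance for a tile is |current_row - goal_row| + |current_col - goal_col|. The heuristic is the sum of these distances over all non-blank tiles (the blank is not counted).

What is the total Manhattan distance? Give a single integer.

Tile 5: at (0,0), goal (1,0), distance |0-1|+|0-0| = 1
Tile 11: at (0,1), goal (2,2), distance |0-2|+|1-2| = 3
Tile 10: at (0,2), goal (2,1), distance |0-2|+|2-1| = 3
Tile 13: at (0,3), goal (3,0), distance |0-3|+|3-0| = 6
Tile 7: at (1,0), goal (1,2), distance |1-1|+|0-2| = 2
Tile 8: at (1,1), goal (1,3), distance |1-1|+|1-3| = 2
Tile 4: at (1,2), goal (0,3), distance |1-0|+|2-3| = 2
Tile 2: at (1,3), goal (0,1), distance |1-0|+|3-1| = 3
Tile 9: at (2,0), goal (2,0), distance |2-2|+|0-0| = 0
Tile 1: at (2,1), goal (0,0), distance |2-0|+|1-0| = 3
Tile 3: at (2,2), goal (0,2), distance |2-0|+|2-2| = 2
Tile 6: at (2,3), goal (1,1), distance |2-1|+|3-1| = 3
Tile 15: at (3,0), goal (3,2), distance |3-3|+|0-2| = 2
Tile 14: at (3,2), goal (3,1), distance |3-3|+|2-1| = 1
Tile 12: at (3,3), goal (2,3), distance |3-2|+|3-3| = 1
Sum: 1 + 3 + 3 + 6 + 2 + 2 + 2 + 3 + 0 + 3 + 2 + 3 + 2 + 1 + 1 = 34

Answer: 34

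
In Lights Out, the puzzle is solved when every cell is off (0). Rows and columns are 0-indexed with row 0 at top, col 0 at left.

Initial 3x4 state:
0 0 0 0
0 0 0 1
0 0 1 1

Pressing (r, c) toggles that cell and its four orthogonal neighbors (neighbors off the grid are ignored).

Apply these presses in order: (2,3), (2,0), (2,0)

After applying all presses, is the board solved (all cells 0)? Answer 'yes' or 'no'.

After press 1 at (2,3):
0 0 0 0
0 0 0 0
0 0 0 0

After press 2 at (2,0):
0 0 0 0
1 0 0 0
1 1 0 0

After press 3 at (2,0):
0 0 0 0
0 0 0 0
0 0 0 0

Lights still on: 0

Answer: yes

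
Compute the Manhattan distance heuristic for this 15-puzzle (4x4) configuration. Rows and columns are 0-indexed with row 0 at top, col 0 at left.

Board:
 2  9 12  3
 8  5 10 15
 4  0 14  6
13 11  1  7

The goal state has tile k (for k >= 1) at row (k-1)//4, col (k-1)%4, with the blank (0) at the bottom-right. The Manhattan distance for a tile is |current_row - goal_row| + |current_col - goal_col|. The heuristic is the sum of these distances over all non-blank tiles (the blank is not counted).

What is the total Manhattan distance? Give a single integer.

Tile 2: at (0,0), goal (0,1), distance |0-0|+|0-1| = 1
Tile 9: at (0,1), goal (2,0), distance |0-2|+|1-0| = 3
Tile 12: at (0,2), goal (2,3), distance |0-2|+|2-3| = 3
Tile 3: at (0,3), goal (0,2), distance |0-0|+|3-2| = 1
Tile 8: at (1,0), goal (1,3), distance |1-1|+|0-3| = 3
Tile 5: at (1,1), goal (1,0), distance |1-1|+|1-0| = 1
Tile 10: at (1,2), goal (2,1), distance |1-2|+|2-1| = 2
Tile 15: at (1,3), goal (3,2), distance |1-3|+|3-2| = 3
Tile 4: at (2,0), goal (0,3), distance |2-0|+|0-3| = 5
Tile 14: at (2,2), goal (3,1), distance |2-3|+|2-1| = 2
Tile 6: at (2,3), goal (1,1), distance |2-1|+|3-1| = 3
Tile 13: at (3,0), goal (3,0), distance |3-3|+|0-0| = 0
Tile 11: at (3,1), goal (2,2), distance |3-2|+|1-2| = 2
Tile 1: at (3,2), goal (0,0), distance |3-0|+|2-0| = 5
Tile 7: at (3,3), goal (1,2), distance |3-1|+|3-2| = 3
Sum: 1 + 3 + 3 + 1 + 3 + 1 + 2 + 3 + 5 + 2 + 3 + 0 + 2 + 5 + 3 = 37

Answer: 37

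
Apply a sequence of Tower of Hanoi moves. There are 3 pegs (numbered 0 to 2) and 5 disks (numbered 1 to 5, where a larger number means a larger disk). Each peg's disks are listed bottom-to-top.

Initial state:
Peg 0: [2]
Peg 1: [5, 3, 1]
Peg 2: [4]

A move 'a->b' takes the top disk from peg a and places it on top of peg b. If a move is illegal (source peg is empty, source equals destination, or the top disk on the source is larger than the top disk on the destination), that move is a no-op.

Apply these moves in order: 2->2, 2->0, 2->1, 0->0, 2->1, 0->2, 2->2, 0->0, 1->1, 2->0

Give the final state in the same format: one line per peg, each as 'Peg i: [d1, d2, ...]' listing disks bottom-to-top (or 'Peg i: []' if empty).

Answer: Peg 0: [2]
Peg 1: [5, 3, 1]
Peg 2: [4]

Derivation:
After move 1 (2->2):
Peg 0: [2]
Peg 1: [5, 3, 1]
Peg 2: [4]

After move 2 (2->0):
Peg 0: [2]
Peg 1: [5, 3, 1]
Peg 2: [4]

After move 3 (2->1):
Peg 0: [2]
Peg 1: [5, 3, 1]
Peg 2: [4]

After move 4 (0->0):
Peg 0: [2]
Peg 1: [5, 3, 1]
Peg 2: [4]

After move 5 (2->1):
Peg 0: [2]
Peg 1: [5, 3, 1]
Peg 2: [4]

After move 6 (0->2):
Peg 0: []
Peg 1: [5, 3, 1]
Peg 2: [4, 2]

After move 7 (2->2):
Peg 0: []
Peg 1: [5, 3, 1]
Peg 2: [4, 2]

After move 8 (0->0):
Peg 0: []
Peg 1: [5, 3, 1]
Peg 2: [4, 2]

After move 9 (1->1):
Peg 0: []
Peg 1: [5, 3, 1]
Peg 2: [4, 2]

After move 10 (2->0):
Peg 0: [2]
Peg 1: [5, 3, 1]
Peg 2: [4]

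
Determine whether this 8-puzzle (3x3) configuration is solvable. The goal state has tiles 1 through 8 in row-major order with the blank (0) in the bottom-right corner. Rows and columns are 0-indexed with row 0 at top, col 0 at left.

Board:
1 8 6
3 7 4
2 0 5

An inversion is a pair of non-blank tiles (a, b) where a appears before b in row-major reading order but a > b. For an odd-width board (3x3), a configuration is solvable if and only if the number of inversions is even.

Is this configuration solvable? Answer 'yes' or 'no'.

Inversions (pairs i<j in row-major order where tile[i] > tile[j] > 0): 15
15 is odd, so the puzzle is not solvable.

Answer: no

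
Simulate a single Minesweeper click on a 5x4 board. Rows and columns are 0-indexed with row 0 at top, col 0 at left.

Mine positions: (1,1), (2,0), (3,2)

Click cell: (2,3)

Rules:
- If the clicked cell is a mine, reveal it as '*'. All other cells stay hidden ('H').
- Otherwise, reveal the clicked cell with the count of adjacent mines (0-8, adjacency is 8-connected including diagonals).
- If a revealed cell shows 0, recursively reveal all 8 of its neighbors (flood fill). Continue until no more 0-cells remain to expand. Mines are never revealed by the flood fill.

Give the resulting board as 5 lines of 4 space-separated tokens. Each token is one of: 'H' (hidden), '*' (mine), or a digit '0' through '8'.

H H H H
H H H H
H H H 1
H H H H
H H H H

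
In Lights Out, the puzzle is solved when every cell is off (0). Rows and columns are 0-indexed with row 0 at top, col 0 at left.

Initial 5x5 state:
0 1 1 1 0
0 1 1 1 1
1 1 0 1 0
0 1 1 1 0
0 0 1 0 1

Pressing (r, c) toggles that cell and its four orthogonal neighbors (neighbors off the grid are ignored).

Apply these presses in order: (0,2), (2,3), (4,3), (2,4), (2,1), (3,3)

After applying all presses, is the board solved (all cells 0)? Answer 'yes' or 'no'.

Answer: yes

Derivation:
After press 1 at (0,2):
0 0 0 0 0
0 1 0 1 1
1 1 0 1 0
0 1 1 1 0
0 0 1 0 1

After press 2 at (2,3):
0 0 0 0 0
0 1 0 0 1
1 1 1 0 1
0 1 1 0 0
0 0 1 0 1

After press 3 at (4,3):
0 0 0 0 0
0 1 0 0 1
1 1 1 0 1
0 1 1 1 0
0 0 0 1 0

After press 4 at (2,4):
0 0 0 0 0
0 1 0 0 0
1 1 1 1 0
0 1 1 1 1
0 0 0 1 0

After press 5 at (2,1):
0 0 0 0 0
0 0 0 0 0
0 0 0 1 0
0 0 1 1 1
0 0 0 1 0

After press 6 at (3,3):
0 0 0 0 0
0 0 0 0 0
0 0 0 0 0
0 0 0 0 0
0 0 0 0 0

Lights still on: 0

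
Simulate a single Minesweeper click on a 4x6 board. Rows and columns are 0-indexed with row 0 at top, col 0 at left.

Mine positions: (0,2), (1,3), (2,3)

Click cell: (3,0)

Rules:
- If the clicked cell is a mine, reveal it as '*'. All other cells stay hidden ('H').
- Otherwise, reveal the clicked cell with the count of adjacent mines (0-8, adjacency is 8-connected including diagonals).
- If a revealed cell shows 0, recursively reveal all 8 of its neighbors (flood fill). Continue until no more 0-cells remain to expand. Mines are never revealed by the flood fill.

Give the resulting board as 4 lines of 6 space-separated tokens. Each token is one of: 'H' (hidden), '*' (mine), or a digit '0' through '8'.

0 1 H H H H
0 1 3 H H H
0 0 2 H H H
0 0 1 H H H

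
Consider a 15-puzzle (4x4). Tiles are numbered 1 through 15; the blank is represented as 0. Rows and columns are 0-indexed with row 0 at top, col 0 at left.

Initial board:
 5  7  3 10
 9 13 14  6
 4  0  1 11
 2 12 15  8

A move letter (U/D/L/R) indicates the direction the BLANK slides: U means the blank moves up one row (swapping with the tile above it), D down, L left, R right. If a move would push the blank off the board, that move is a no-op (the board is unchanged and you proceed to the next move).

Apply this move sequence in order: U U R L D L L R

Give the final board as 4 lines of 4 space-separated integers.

After move 1 (U):
 5  7  3 10
 9  0 14  6
 4 13  1 11
 2 12 15  8

After move 2 (U):
 5  0  3 10
 9  7 14  6
 4 13  1 11
 2 12 15  8

After move 3 (R):
 5  3  0 10
 9  7 14  6
 4 13  1 11
 2 12 15  8

After move 4 (L):
 5  0  3 10
 9  7 14  6
 4 13  1 11
 2 12 15  8

After move 5 (D):
 5  7  3 10
 9  0 14  6
 4 13  1 11
 2 12 15  8

After move 6 (L):
 5  7  3 10
 0  9 14  6
 4 13  1 11
 2 12 15  8

After move 7 (L):
 5  7  3 10
 0  9 14  6
 4 13  1 11
 2 12 15  8

After move 8 (R):
 5  7  3 10
 9  0 14  6
 4 13  1 11
 2 12 15  8

Answer:  5  7  3 10
 9  0 14  6
 4 13  1 11
 2 12 15  8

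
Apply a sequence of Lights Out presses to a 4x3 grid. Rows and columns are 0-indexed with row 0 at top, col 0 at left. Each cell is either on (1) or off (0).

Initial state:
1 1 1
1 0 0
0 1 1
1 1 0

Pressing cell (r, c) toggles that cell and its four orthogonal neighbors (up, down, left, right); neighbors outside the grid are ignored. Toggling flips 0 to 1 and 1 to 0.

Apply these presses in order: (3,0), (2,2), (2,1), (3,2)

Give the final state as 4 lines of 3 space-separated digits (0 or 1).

After press 1 at (3,0):
1 1 1
1 0 0
1 1 1
0 0 0

After press 2 at (2,2):
1 1 1
1 0 1
1 0 0
0 0 1

After press 3 at (2,1):
1 1 1
1 1 1
0 1 1
0 1 1

After press 4 at (3,2):
1 1 1
1 1 1
0 1 0
0 0 0

Answer: 1 1 1
1 1 1
0 1 0
0 0 0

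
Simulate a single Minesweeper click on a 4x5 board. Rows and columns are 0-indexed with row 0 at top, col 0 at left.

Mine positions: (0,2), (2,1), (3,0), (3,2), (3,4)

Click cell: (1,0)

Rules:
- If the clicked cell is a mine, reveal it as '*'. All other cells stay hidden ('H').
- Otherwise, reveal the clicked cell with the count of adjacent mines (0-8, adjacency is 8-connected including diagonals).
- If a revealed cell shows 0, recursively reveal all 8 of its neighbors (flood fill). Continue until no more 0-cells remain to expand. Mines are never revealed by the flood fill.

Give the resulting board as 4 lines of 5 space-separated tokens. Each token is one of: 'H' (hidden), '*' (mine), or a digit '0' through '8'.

H H H H H
1 H H H H
H H H H H
H H H H H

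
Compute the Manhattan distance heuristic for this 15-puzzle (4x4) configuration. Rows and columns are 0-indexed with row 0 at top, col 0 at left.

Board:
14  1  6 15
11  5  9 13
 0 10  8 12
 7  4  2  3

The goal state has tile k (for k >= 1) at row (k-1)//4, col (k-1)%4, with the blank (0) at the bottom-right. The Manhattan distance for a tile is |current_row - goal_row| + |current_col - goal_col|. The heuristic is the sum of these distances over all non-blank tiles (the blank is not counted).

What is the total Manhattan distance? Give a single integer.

Answer: 42

Derivation:
Tile 14: (0,0)->(3,1) = 4
Tile 1: (0,1)->(0,0) = 1
Tile 6: (0,2)->(1,1) = 2
Tile 15: (0,3)->(3,2) = 4
Tile 11: (1,0)->(2,2) = 3
Tile 5: (1,1)->(1,0) = 1
Tile 9: (1,2)->(2,0) = 3
Tile 13: (1,3)->(3,0) = 5
Tile 10: (2,1)->(2,1) = 0
Tile 8: (2,2)->(1,3) = 2
Tile 12: (2,3)->(2,3) = 0
Tile 7: (3,0)->(1,2) = 4
Tile 4: (3,1)->(0,3) = 5
Tile 2: (3,2)->(0,1) = 4
Tile 3: (3,3)->(0,2) = 4
Sum: 4 + 1 + 2 + 4 + 3 + 1 + 3 + 5 + 0 + 2 + 0 + 4 + 5 + 4 + 4 = 42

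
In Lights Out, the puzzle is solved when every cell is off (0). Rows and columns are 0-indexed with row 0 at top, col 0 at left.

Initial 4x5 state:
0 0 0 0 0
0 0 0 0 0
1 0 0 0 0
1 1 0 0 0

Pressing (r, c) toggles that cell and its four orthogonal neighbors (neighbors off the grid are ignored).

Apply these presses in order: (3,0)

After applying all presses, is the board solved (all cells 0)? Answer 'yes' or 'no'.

After press 1 at (3,0):
0 0 0 0 0
0 0 0 0 0
0 0 0 0 0
0 0 0 0 0

Lights still on: 0

Answer: yes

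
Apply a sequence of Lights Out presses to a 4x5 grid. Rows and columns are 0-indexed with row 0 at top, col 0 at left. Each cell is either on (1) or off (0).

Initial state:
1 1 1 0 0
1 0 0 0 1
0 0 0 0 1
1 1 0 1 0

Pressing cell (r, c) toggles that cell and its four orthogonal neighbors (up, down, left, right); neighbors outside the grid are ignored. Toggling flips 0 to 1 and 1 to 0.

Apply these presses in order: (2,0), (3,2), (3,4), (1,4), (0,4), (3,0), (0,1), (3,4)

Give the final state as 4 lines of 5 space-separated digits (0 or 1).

After press 1 at (2,0):
1 1 1 0 0
0 0 0 0 1
1 1 0 0 1
0 1 0 1 0

After press 2 at (3,2):
1 1 1 0 0
0 0 0 0 1
1 1 1 0 1
0 0 1 0 0

After press 3 at (3,4):
1 1 1 0 0
0 0 0 0 1
1 1 1 0 0
0 0 1 1 1

After press 4 at (1,4):
1 1 1 0 1
0 0 0 1 0
1 1 1 0 1
0 0 1 1 1

After press 5 at (0,4):
1 1 1 1 0
0 0 0 1 1
1 1 1 0 1
0 0 1 1 1

After press 6 at (3,0):
1 1 1 1 0
0 0 0 1 1
0 1 1 0 1
1 1 1 1 1

After press 7 at (0,1):
0 0 0 1 0
0 1 0 1 1
0 1 1 0 1
1 1 1 1 1

After press 8 at (3,4):
0 0 0 1 0
0 1 0 1 1
0 1 1 0 0
1 1 1 0 0

Answer: 0 0 0 1 0
0 1 0 1 1
0 1 1 0 0
1 1 1 0 0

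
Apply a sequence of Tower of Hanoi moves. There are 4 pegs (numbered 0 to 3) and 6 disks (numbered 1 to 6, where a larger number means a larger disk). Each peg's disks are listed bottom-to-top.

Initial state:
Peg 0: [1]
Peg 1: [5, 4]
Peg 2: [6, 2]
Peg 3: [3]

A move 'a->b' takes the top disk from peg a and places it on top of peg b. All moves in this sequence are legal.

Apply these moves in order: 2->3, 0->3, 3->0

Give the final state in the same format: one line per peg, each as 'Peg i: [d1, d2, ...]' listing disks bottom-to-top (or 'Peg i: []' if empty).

After move 1 (2->3):
Peg 0: [1]
Peg 1: [5, 4]
Peg 2: [6]
Peg 3: [3, 2]

After move 2 (0->3):
Peg 0: []
Peg 1: [5, 4]
Peg 2: [6]
Peg 3: [3, 2, 1]

After move 3 (3->0):
Peg 0: [1]
Peg 1: [5, 4]
Peg 2: [6]
Peg 3: [3, 2]

Answer: Peg 0: [1]
Peg 1: [5, 4]
Peg 2: [6]
Peg 3: [3, 2]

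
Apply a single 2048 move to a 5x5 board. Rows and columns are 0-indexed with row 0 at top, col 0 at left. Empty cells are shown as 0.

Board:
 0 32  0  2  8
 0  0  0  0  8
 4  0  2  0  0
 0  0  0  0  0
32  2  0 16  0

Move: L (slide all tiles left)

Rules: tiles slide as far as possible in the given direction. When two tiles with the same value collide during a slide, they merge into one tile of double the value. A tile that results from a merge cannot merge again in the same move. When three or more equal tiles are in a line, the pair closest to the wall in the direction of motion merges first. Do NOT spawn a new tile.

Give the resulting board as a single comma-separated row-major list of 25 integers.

Slide left:
row 0: [0, 32, 0, 2, 8] -> [32, 2, 8, 0, 0]
row 1: [0, 0, 0, 0, 8] -> [8, 0, 0, 0, 0]
row 2: [4, 0, 2, 0, 0] -> [4, 2, 0, 0, 0]
row 3: [0, 0, 0, 0, 0] -> [0, 0, 0, 0, 0]
row 4: [32, 2, 0, 16, 0] -> [32, 2, 16, 0, 0]

Answer: 32, 2, 8, 0, 0, 8, 0, 0, 0, 0, 4, 2, 0, 0, 0, 0, 0, 0, 0, 0, 32, 2, 16, 0, 0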